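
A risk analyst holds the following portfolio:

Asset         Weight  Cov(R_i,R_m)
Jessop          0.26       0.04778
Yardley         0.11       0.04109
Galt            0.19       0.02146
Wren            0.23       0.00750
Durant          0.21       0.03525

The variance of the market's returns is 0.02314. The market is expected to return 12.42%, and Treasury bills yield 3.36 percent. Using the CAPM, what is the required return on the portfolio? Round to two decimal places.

β_Jessop = 0.04778 / 0.02314 = 2.0648
β_Yardley = 0.04109 / 0.02314 = 1.7757
β_Galt = 0.02146 / 0.02314 = 0.9274
β_Wren = 0.00750 / 0.02314 = 0.3241
β_Durant = 0.03525 / 0.02314 = 1.5233
β_P = Σ w_i β_i = 0.26×2.0648 + 0.11×1.7757 + 0.19×0.9274 + 0.23×0.3241 + 0.21×1.5233 = 1.3028
MRP = 12.42% − 3.36% = 9.06%
E(R_P) = R_f + β_P × MRP = 3.36% + 1.3028 × 9.06% = 15.16%

15.16%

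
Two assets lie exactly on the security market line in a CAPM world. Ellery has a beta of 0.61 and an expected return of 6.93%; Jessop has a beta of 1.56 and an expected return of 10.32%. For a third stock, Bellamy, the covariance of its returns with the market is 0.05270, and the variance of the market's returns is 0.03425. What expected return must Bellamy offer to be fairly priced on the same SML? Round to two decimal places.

10.24%

MRP = (10.32% − 6.93%) / (1.56 − 0.61) = 3.5684%
R_f = 6.93% − 0.61 × 3.5684% = 4.7533%
β_Bellamy = Cov / Var(R_m) = 0.05270 / 0.03425 = 1.5387
E(R_Bellamy) = R_f + β × MRP = 4.7533% + 1.5387 × 3.5684% = 10.24%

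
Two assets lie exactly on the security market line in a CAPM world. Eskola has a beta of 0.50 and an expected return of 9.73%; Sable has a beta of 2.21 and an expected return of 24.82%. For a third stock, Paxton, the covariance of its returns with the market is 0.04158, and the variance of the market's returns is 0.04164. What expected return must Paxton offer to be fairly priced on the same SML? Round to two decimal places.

MRP = (24.82% − 9.73%) / (2.21 − 0.50) = 8.8246%
R_f = 9.73% − 0.50 × 8.8246% = 5.3177%
β_Paxton = Cov / Var(R_m) = 0.04158 / 0.04164 = 0.9986
E(R_Paxton) = R_f + β × MRP = 5.3177% + 0.9986 × 8.8246% = 14.13%

14.13%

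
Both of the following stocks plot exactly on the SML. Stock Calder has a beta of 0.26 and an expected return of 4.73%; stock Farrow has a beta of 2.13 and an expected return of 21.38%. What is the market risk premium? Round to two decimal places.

Both satisfy E(R) = R_f + β·MRP, so the slope of the SML is
MRP = (21.38% − 4.73%) / (2.13 − 0.26) = 16.65% / 1.87 = 8.9037%

8.90%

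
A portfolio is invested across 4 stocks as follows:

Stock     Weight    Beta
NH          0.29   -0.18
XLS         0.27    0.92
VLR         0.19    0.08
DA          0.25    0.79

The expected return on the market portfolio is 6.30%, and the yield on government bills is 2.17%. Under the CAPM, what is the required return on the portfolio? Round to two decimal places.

β_P = Σ w_i β_i = 0.29×-0.18 + 0.27×0.92 + 0.19×0.08 + 0.25×0.79 = 0.4089
MRP = 6.30% − 2.17% = 4.13%
E(R_P) = R_f + β_P × MRP = 2.17% + 0.4089 × 4.13% = 3.86%

3.86%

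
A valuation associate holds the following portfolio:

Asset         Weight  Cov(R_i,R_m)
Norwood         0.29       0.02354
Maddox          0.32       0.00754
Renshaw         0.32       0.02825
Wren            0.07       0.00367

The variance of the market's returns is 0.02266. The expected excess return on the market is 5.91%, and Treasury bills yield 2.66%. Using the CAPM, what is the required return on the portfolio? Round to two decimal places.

β_Norwood = 0.02354 / 0.02266 = 1.0388
β_Maddox = 0.00754 / 0.02266 = 0.3327
β_Renshaw = 0.02825 / 0.02266 = 1.2467
β_Wren = 0.00367 / 0.02266 = 0.1620
β_P = Σ w_i β_i = 0.29×1.0388 + 0.32×0.3327 + 0.32×1.2467 + 0.07×0.1620 = 0.8180
E(R_P) = R_f + β_P × MRP = 2.66% + 0.8180 × 5.91% = 7.49%

7.49%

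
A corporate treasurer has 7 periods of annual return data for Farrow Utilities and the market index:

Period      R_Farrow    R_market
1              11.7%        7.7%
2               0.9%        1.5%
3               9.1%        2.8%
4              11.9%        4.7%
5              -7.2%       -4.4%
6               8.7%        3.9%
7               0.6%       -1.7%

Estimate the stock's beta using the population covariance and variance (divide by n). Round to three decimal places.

Mean R_i = (11.7 + 0.9 + 9.1 + 11.9 − 7.2 + 8.7 + 0.6) / 7 = 5.1000%
Mean R_m = (7.7 + 1.5 + 2.8 + 4.7 − 4.4 + 3.9 − 1.7) / 7 = 2.0714%
Σ(R_i − R̄_i)(R_m − R̄_m) = 163.4900  ⇒  Cov = 163.4900 / 7 = 23.3557
Σ(R_m − R̄_m)² = 98.8943  ⇒  Var(R_m) = 98.8943 / 7 = 14.1278
β = Cov / Var(R_m) = 23.3557 / 14.1278 = 1.6532

1.653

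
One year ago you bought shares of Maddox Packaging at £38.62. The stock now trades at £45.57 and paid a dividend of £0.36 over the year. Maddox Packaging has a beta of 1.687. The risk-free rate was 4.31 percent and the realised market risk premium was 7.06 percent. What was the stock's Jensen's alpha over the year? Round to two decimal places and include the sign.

Realised HPR = (P1 + D1 − P0) / P0 = (45.57 + 0.36 − 38.62) / 38.62 = 7.31 / 38.62 = 18.9280%
CAPM required = R_f + β·MRP = 4.31% + 1.687 × 7.06% = 16.22022%
α = realised − required = 18.9280% − 16.22022% = +2.71%

+2.71%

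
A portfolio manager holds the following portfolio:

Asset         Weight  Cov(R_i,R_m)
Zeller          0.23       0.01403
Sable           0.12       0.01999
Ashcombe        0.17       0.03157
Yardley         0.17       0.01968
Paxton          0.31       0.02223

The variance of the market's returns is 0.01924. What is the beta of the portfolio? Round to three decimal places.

1.103

β_Zeller = 0.01403 / 0.01924 = 0.7292
β_Sable = 0.01999 / 0.01924 = 1.0390
β_Ashcombe = 0.03157 / 0.01924 = 1.6409
β_Yardley = 0.01968 / 0.01924 = 1.0229
β_Paxton = 0.02223 / 0.01924 = 1.1554
β_P = Σ w_i β_i = 0.23×0.7292 + 0.12×1.0390 + 0.17×1.6409 + 0.17×1.0229 + 0.31×1.1554 = 1.1034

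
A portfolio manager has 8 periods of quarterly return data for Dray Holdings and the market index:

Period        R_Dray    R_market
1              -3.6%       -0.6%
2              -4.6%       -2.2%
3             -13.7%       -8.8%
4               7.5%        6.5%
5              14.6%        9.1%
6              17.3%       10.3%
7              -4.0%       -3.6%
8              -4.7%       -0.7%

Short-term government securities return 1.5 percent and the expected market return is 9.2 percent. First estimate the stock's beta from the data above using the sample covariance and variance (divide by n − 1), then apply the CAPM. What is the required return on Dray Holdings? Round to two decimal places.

Mean R_i = (-3.6 − 4.6 − 13.7 + 7.5 + 14.6 + 17.3 − 4.0 − 4.7) / 8 = 1.1000%
Mean R_m = (-0.6 − 2.2 − 8.8 + 6.5 + 9.1 + 10.3 − 3.6 − 0.7) / 8 = 1.2500%
Σ(R_i − R̄_i)(R_m − R̄_m) = 499.3300  ⇒  Cov = 499.3300 / 7 = 71.3329
Σ(R_m − R̄_m)² = 314.7400  ⇒  Var(R_m) = 314.7400 / 7 = 44.9629
β = Cov / Var(R_m) = 71.3329 / 44.9629 = 1.5865
MRP = 9.2% − 1.5% = 7.70%
E(R) = R_f + β × MRP = 1.5% + 1.5865 × 7.7% = 13.72%

13.72%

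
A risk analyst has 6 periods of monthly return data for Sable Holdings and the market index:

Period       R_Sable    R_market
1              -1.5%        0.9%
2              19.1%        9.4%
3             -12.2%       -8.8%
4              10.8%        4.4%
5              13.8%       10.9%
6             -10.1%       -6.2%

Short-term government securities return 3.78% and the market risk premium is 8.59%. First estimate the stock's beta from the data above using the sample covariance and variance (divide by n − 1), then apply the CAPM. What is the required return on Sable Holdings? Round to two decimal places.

17.31%

Mean R_i = (-1.5 + 19.1 − 12.2 + 10.8 + 13.8 − 10.1) / 6 = 3.3167%
Mean R_m = (0.9 + 9.4 − 8.8 + 4.4 + 10.9 − 6.2) / 6 = 1.7667%
Σ(R_i − R̄_i)(R_m − R̄_m) = 510.9533  ⇒  Cov = 510.9533 / 5 = 102.1907
Σ(R_m − R̄_m)² = 324.4933  ⇒  Var(R_m) = 324.4933 / 5 = 64.8987
β = Cov / Var(R_m) = 102.1907 / 64.8987 = 1.5746
E(R) = R_f + β × MRP = 3.78% + 1.5746 × 8.59% = 17.31%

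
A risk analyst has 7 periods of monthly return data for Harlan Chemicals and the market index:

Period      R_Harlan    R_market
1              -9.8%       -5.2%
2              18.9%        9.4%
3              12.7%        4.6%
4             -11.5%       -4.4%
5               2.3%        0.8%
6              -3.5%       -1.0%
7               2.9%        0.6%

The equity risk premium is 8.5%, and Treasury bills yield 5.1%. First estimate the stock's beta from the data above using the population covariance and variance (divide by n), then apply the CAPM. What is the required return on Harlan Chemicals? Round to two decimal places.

23.60%

Mean R_i = (-9.8 + 18.9 + 12.7 − 11.5 + 2.3 − 3.5 + 2.9) / 7 = 1.7143%
Mean R_m = (-5.2 + 9.4 + 4.6 − 4.4 + 0.8 − 1.0 + 0.6) / 7 = 0.6857%
Σ(R_i − R̄_i)(R_m − R̄_m) = 336.4914  ⇒  Cov = 336.4914 / 7 = 48.0702
Σ(R_m − R̄_m)² = 154.6286  ⇒  Var(R_m) = 154.6286 / 7 = 22.0898
β = Cov / Var(R_m) = 48.0702 / 22.0898 = 2.1761
E(R) = R_f + β × MRP = 5.1% + 2.1761 × 8.5% = 23.60%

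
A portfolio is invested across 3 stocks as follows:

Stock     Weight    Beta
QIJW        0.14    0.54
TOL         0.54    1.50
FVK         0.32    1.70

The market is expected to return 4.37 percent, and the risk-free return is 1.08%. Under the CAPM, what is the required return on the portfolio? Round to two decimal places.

5.78%

β_P = Σ w_i β_i = 0.14×0.54 + 0.54×1.50 + 0.32×1.70 = 1.4296
MRP = 4.37% − 1.08% = 3.29%
E(R_P) = R_f + β_P × MRP = 1.08% + 1.4296 × 3.29% = 5.78%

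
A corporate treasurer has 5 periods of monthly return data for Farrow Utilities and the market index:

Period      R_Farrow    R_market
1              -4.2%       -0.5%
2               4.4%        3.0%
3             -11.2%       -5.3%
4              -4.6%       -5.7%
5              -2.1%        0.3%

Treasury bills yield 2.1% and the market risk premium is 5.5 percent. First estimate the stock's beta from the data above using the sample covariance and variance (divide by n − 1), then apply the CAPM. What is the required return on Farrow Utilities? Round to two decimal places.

9.04%

Mean R_i = (-4.2 + 4.4 − 11.2 − 4.6 − 2.1) / 5 = -3.5400%
Mean R_m = (-0.5 + 3.0 − 5.3 − 5.7 + 0.3) / 5 = -1.6400%
Σ(R_i − R̄_i)(R_m − R̄_m) = 71.2220  ⇒  Cov = 71.2220 / 4 = 17.8055
Σ(R_m − R̄_m)² = 56.4720  ⇒  Var(R_m) = 56.4720 / 4 = 14.1180
β = Cov / Var(R_m) = 17.8055 / 14.1180 = 1.2612
E(R) = R_f + β × MRP = 2.1% + 1.2612 × 5.5% = 9.04%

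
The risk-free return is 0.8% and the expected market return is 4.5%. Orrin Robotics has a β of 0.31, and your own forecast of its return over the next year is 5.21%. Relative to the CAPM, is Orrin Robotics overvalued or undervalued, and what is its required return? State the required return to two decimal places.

Undervalued; required return 1.95%

MRP = 4.5% − 0.8% = 3.70%
Required return = R_f + β·MRP = 0.8% + 0.31 × 3.7% = 1.95%
Forecast 5.21% > required 1.95% → the stock plots above the SML → undervalued.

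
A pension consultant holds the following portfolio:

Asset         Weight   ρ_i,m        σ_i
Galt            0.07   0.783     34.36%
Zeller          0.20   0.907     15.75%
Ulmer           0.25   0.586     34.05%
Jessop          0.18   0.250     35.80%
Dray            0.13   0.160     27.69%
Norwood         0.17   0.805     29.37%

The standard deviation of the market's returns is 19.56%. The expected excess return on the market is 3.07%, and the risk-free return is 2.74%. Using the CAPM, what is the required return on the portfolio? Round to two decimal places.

β_Galt = 0.783 × 34.36% / 19.56% = 1.3755
β_Zeller = 0.907 × 15.75% / 19.56% = 0.7303
β_Ulmer = 0.586 × 34.05% / 19.56% = 1.0201
β_Jessop = 0.250 × 35.80% / 19.56% = 0.4576
β_Dray = 0.160 × 27.69% / 19.56% = 0.2265
β_Norwood = 0.805 × 29.37% / 19.56% = 1.2087
β_P = Σ w_i β_i = 0.07×1.3755 + 0.20×0.7303 + 0.25×1.0201 + 0.18×0.4576 + 0.13×0.2265 + 0.17×1.2087 = 0.8147
E(R_P) = R_f + β_P × MRP = 2.74% + 0.8147 × 3.07% = 5.24%

5.24%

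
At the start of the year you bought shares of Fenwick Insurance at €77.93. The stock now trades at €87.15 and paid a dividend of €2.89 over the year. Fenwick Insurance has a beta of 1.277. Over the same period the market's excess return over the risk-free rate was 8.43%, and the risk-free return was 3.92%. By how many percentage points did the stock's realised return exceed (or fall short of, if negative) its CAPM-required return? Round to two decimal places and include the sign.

+0.85%

Realised HPR = (P1 + D1 − P0) / P0 = (87.15 + 2.89 − 77.93) / 77.93 = 12.11 / 77.93 = 15.5396%
CAPM required = R_f + β·MRP = 3.92% + 1.277 × 8.43% = 14.68511%
α = realised − required = 15.5396% − 14.68511% = +0.85%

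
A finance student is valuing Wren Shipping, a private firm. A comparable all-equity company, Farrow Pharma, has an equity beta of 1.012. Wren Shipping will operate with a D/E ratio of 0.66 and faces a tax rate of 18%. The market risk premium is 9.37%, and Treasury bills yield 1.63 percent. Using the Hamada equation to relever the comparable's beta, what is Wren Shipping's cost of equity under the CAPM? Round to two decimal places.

16.24%

β_L = β_U × [1 + (1 − t)(D/E)] = 1.012 × [1 + (1 − 0.18) × 0.66]
    = 1.012 × [1 + 0.82 × 0.66] = 1.012 × 1.5412 = 1.5597
E(R) = R_f + β_L × MRP = 1.63% + 1.5597 × 9.37% = 16.24%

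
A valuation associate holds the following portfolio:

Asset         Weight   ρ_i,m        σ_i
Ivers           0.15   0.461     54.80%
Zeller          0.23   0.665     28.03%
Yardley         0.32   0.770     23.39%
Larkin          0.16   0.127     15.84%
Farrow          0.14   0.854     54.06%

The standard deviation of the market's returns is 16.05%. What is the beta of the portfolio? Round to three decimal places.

1.285

β_Ivers = 0.461 × 54.80% / 16.05% = 1.5740
β_Zeller = 0.665 × 28.03% / 16.05% = 1.1614
β_Yardley = 0.770 × 23.39% / 16.05% = 1.1221
β_Larkin = 0.127 × 15.84% / 16.05% = 0.1253
β_Farrow = 0.854 × 54.06% / 16.05% = 2.8765
β_P = Σ w_i β_i = 0.15×1.5740 + 0.23×1.1614 + 0.32×1.1221 + 0.16×0.1253 + 0.14×2.8765 = 1.2851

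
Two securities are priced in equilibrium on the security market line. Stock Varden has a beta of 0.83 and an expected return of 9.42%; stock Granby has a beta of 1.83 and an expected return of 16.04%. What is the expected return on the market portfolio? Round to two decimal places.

10.55%

Both satisfy E(R) = R_f + β·MRP, so the slope of the SML is
MRP = (16.04% − 9.42%) / (1.83 − 0.83) = 6.62% / 1.00 = 6.6200%
R_f = E(R_Varden) − β_Varden·MRP = 9.42% − 0.83 × 6.6200% = 3.9254%
E(R_m) = R_f + MRP = 3.9254% + 6.6200% = 10.55%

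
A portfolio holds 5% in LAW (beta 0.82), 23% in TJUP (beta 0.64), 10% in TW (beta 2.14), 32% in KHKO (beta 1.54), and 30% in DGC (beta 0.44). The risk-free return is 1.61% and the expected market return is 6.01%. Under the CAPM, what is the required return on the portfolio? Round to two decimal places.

β_P = Σ w_i β_i = 0.05×0.82 + 0.23×0.64 + 0.10×2.14 + 0.32×1.54 + 0.30×0.44 = 1.0270
MRP = 6.01% − 1.61% = 4.40%
E(R_P) = R_f + β_P × MRP = 1.61% + 1.0270 × 4.40% = 6.13%

6.13%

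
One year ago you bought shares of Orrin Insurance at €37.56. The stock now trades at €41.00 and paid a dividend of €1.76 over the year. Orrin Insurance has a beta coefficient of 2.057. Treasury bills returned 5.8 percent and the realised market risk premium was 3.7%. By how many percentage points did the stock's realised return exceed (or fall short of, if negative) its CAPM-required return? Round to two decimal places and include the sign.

Realised HPR = (P1 + D1 − P0) / P0 = (41.00 + 1.76 − 37.56) / 37.56 = 5.20 / 37.56 = 13.8445%
CAPM required = R_f + β·MRP = 5.8% + 2.057 × 3.7% = 13.4109%
α = realised − required = 13.8445% − 13.4109% = +0.43%

+0.43%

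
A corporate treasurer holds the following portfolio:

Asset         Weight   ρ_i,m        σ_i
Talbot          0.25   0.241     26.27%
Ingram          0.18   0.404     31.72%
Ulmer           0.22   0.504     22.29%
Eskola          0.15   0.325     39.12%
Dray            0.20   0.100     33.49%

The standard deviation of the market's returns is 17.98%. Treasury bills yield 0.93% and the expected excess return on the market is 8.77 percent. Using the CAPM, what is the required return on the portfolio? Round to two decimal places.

β_Talbot = 0.241 × 26.27% / 17.98% = 0.3521
β_Ingram = 0.404 × 31.72% / 17.98% = 0.7127
β_Ulmer = 0.504 × 22.29% / 17.98% = 0.6248
β_Eskola = 0.325 × 39.12% / 17.98% = 0.7071
β_Dray = 0.100 × 33.49% / 17.98% = 0.1863
β_P = Σ w_i β_i = 0.25×0.3521 + 0.18×0.7127 + 0.22×0.6248 + 0.15×0.7071 + 0.20×0.1863 = 0.4971
E(R_P) = R_f + β_P × MRP = 0.93% + 0.4971 × 8.77% = 5.29%

5.29%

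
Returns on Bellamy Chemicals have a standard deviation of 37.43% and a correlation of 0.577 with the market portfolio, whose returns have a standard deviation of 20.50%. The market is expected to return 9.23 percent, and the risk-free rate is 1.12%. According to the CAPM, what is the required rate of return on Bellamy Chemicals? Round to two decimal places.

β = ρ × σ_i / σ_m = 0.577 × 37.43% / 20.50% = 1.0535
MRP = 9.23% − 1.12% = 8.11%
E(R) = 1.12% + 1.0535 × 8.11% = 9.66%

9.66%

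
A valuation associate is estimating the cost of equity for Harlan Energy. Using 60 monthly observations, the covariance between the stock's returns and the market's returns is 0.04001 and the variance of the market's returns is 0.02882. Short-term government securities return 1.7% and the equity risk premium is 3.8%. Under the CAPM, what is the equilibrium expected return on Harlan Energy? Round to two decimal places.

6.98%

β = Cov(R_i, R_m) / Var(R_m) = 0.04001 / 0.02882 = 1.3883
E(R) = R_f + β × MRP = 1.7% + 1.3883 × 3.8% = 6.98%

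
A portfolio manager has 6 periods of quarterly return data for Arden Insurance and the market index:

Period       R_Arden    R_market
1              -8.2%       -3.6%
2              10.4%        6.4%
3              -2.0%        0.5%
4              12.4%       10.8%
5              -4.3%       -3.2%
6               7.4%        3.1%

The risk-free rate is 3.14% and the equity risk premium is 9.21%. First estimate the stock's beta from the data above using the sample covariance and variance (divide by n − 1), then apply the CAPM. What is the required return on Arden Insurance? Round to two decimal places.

Mean R_i = (-8.2 + 10.4 − 2.0 + 12.4 − 4.3 + 7.4) / 6 = 2.6167%
Mean R_m = (-3.6 + 6.4 + 0.5 + 10.8 − 3.2 + 3.1) / 6 = 2.3333%
Σ(R_i − R̄_i)(R_m − R̄_m) = 229.0667  ⇒  Cov = 229.0667 / 5 = 45.8133
Σ(R_m − R̄_m)² = 157.9933  ⇒  Var(R_m) = 157.9933 / 5 = 31.5987
β = Cov / Var(R_m) = 45.8133 / 31.5987 = 1.4498
E(R) = R_f + β × MRP = 3.14% + 1.4498 × 9.21% = 16.49%

16.49%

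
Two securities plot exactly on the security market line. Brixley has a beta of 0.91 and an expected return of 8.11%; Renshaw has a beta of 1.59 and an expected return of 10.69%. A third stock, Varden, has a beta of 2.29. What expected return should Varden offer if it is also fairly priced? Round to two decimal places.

MRP (SML slope) = (10.69% − 8.11%) / (1.59 − 0.91) = 2.58% / 0.68 = 3.7941%
R_f (intercept) = 8.11% − 0.91 × 3.7941% = 4.6574%
E(R_Varden) = R_f + β × MRP = 4.6574% + 2.29 × 3.7941% = 13.35%

13.35%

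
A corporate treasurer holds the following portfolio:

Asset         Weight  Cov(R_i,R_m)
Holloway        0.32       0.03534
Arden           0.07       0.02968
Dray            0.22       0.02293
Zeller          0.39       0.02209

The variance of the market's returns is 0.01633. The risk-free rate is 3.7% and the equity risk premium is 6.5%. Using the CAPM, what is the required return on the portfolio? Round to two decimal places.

β_Holloway = 0.03534 / 0.01633 = 2.1641
β_Arden = 0.02968 / 0.01633 = 1.8175
β_Dray = 0.02293 / 0.01633 = 1.4042
β_Zeller = 0.02209 / 0.01633 = 1.3527
β_P = Σ w_i β_i = 0.32×2.1641 + 0.07×1.8175 + 0.22×1.4042 + 0.39×1.3527 = 1.6562
E(R_P) = R_f + β_P × MRP = 3.7% + 1.6562 × 6.5% = 14.47%

14.47%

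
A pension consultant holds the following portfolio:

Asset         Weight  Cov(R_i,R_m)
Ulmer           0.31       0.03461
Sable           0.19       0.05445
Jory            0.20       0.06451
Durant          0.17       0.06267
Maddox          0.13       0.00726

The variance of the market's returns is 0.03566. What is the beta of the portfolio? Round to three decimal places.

β_Ulmer = 0.03461 / 0.03566 = 0.9706
β_Sable = 0.05445 / 0.03566 = 1.5269
β_Jory = 0.06451 / 0.03566 = 1.8090
β_Durant = 0.06267 / 0.03566 = 1.7574
β_Maddox = 0.00726 / 0.03566 = 0.2036
β_P = Σ w_i β_i = 0.31×0.9706 + 0.19×1.5269 + 0.20×1.8090 + 0.17×1.7574 + 0.13×0.2036 = 1.2780

1.278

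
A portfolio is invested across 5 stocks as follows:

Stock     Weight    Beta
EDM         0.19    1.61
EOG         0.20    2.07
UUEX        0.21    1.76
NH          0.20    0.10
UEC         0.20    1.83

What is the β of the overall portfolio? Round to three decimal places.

1.476

β_P = Σ w_i β_i = 0.19×1.61 + 0.20×2.07 + 0.21×1.76 + 0.20×0.10 + 0.20×1.83 = 1.4755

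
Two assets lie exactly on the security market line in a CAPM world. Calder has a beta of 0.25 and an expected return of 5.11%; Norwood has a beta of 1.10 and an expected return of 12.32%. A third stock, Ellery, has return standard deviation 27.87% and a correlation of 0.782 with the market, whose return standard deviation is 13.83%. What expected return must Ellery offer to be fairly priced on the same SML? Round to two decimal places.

MRP = (12.32% − 5.11%) / (1.10 − 0.25) = 8.4824%
R_f = 5.11% − 0.25 × 8.4824% = 2.9894%
β_Ellery = ρ·σ_i/σ_m = 0.782 × 27.87 / 13.83 = 1.5759
E(R_Ellery) = R_f + β × MRP = 2.9894% + 1.5759 × 8.4824% = 16.36%

16.36%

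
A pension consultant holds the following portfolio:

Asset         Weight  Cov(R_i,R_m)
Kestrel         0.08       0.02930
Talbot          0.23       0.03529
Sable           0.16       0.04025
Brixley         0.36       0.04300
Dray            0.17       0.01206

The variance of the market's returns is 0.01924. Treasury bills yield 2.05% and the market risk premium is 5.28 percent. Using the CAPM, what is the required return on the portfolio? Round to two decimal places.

β_Kestrel = 0.02930 / 0.01924 = 1.5229
β_Talbot = 0.03529 / 0.01924 = 1.8342
β_Sable = 0.04025 / 0.01924 = 2.0920
β_Brixley = 0.04300 / 0.01924 = 2.2349
β_Dray = 0.01206 / 0.01924 = 0.6268
β_P = Σ w_i β_i = 0.08×1.5229 + 0.23×1.8342 + 0.16×2.0920 + 0.36×2.2349 + 0.17×0.6268 = 1.7895
E(R_P) = R_f + β_P × MRP = 2.05% + 1.7895 × 5.28% = 11.50%

11.50%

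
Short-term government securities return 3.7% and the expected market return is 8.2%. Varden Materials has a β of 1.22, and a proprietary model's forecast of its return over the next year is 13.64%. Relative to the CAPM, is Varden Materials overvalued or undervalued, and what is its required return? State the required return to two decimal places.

Undervalued; required return 9.19%

MRP = 8.2% − 3.7% = 4.50%
Required return = R_f + β·MRP = 3.7% + 1.22 × 4.5% = 9.19%
Forecast 13.64% > required 9.19% → the stock plots above the SML → undervalued.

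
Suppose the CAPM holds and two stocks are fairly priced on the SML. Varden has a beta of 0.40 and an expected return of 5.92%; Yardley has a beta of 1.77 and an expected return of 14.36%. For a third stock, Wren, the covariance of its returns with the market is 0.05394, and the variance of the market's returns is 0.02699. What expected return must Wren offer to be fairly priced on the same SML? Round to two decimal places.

15.77%

MRP = (14.36% − 5.92%) / (1.77 − 0.40) = 6.1606%
R_f = 5.92% − 0.40 × 6.1606% = 3.4558%
β_Wren = Cov / Var(R_m) = 0.05394 / 0.02699 = 1.9985
E(R_Wren) = R_f + β × MRP = 3.4558% + 1.9985 × 6.1606% = 15.77%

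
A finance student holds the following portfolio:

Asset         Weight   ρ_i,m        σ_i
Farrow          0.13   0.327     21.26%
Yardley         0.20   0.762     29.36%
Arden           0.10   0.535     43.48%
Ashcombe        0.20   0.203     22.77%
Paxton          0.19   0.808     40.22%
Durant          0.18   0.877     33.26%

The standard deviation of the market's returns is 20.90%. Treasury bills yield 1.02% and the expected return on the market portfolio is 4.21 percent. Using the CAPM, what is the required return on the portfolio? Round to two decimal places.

4.08%

β_Farrow = 0.327 × 21.26% / 20.90% = 0.3326
β_Yardley = 0.762 × 29.36% / 20.90% = 1.0704
β_Arden = 0.535 × 43.48% / 20.90% = 1.1130
β_Ashcombe = 0.203 × 22.77% / 20.90% = 0.2212
β_Paxton = 0.808 × 40.22% / 20.90% = 1.5549
β_Durant = 0.877 × 33.26% / 20.90% = 1.3956
β_P = Σ w_i β_i = 0.13×0.3326 + 0.20×1.0704 + 0.10×1.1130 + 0.20×0.2212 + 0.19×1.5549 + 0.18×1.3956 = 0.9595
MRP = 4.21% − 1.02% = 3.19%
E(R_P) = R_f + β_P × MRP = 1.02% + 0.9595 × 3.19% = 4.08%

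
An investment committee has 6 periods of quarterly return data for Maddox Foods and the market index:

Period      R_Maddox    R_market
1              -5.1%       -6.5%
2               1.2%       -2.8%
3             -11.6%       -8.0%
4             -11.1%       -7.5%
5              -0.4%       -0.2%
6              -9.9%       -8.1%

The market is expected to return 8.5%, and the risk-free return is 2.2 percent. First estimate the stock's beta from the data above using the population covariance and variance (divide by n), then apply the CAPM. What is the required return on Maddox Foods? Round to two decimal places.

11.94%

Mean R_i = (-5.1 + 1.2 − 11.6 − 11.1 − 0.4 − 9.9) / 6 = -6.1500%
Mean R_m = (-6.5 − 2.8 − 8.0 − 7.5 − 0.2 − 8.1) / 6 = -5.5167%
Σ(R_i − R̄_i)(R_m − R̄_m) = 82.5450  ⇒  Cov = 82.5450 / 6 = 13.7575
Σ(R_m − R̄_m)² = 53.3883  ⇒  Var(R_m) = 53.3883 / 6 = 8.8981
β = Cov / Var(R_m) = 13.7575 / 8.8981 = 1.5461
MRP = 8.5% − 2.2% = 6.30%
E(R) = R_f + β × MRP = 2.2% + 1.5461 × 6.3% = 11.94%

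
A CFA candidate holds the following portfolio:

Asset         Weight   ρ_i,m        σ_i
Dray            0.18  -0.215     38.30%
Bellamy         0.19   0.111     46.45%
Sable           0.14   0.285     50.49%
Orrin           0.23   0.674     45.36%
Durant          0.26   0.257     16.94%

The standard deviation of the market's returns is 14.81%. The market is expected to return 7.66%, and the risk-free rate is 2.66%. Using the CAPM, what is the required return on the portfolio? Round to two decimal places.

5.93%

β_Dray = -0.215 × 38.30% / 14.81% = -0.5560
β_Bellamy = 0.111 × 46.45% / 14.81% = 0.3481
β_Sable = 0.285 × 50.49% / 14.81% = 0.9716
β_Orrin = 0.674 × 45.36% / 14.81% = 2.0643
β_Durant = 0.257 × 16.94% / 14.81% = 0.2940
β_P = Σ w_i β_i = 0.18×-0.5560 + 0.19×0.3481 + 0.14×0.9716 + 0.23×2.0643 + 0.26×0.2940 = 0.6533
MRP = 7.66% − 2.66% = 5.00%
E(R_P) = R_f + β_P × MRP = 2.66% + 0.6533 × 5.00% = 5.93%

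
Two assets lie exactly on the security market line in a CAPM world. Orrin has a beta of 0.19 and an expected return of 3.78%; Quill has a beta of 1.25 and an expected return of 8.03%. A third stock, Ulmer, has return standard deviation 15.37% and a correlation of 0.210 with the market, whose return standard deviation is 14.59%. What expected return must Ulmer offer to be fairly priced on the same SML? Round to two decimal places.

3.91%

MRP = (8.03% − 3.78%) / (1.25 − 0.19) = 4.0094%
R_f = 3.78% − 0.19 × 4.0094% = 3.0182%
β_Ulmer = ρ·σ_i/σ_m = 0.210 × 15.37 / 14.59 = 0.2212
E(R_Ulmer) = R_f + β × MRP = 3.0182% + 0.2212 × 4.0094% = 3.91%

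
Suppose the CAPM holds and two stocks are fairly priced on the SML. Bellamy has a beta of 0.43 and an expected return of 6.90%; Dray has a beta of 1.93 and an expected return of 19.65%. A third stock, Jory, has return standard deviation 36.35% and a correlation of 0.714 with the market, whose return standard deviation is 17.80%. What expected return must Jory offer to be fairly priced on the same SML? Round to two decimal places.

15.64%

MRP = (19.65% − 6.90%) / (1.93 − 0.43) = 8.5000%
R_f = 6.90% − 0.43 × 8.5000% = 3.2450%
β_Jory = ρ·σ_i/σ_m = 0.714 × 36.35 / 17.80 = 1.4581
E(R_Jory) = R_f + β × MRP = 3.2450% + 1.4581 × 8.5000% = 15.64%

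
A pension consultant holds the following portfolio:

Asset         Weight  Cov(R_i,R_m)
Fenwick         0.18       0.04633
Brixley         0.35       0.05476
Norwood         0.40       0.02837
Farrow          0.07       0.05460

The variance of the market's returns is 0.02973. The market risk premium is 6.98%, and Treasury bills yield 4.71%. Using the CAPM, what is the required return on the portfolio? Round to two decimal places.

β_Fenwick = 0.04633 / 0.02973 = 1.5584
β_Brixley = 0.05476 / 0.02973 = 1.8419
β_Norwood = 0.02837 / 0.02973 = 0.9543
β_Farrow = 0.05460 / 0.02973 = 1.8365
β_P = Σ w_i β_i = 0.18×1.5584 + 0.35×1.8419 + 0.40×0.9543 + 0.07×1.8365 = 1.4355
E(R_P) = R_f + β_P × MRP = 4.71% + 1.4355 × 6.98% = 14.73%

14.73%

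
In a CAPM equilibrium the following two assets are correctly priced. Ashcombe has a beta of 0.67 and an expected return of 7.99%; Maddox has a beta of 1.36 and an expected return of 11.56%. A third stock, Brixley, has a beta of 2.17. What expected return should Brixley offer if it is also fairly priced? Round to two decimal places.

MRP (SML slope) = (11.56% − 7.99%) / (1.36 − 0.67) = 3.57% / 0.69 = 5.1739%
R_f (intercept) = 7.99% − 0.67 × 5.1739% = 4.5235%
E(R_Brixley) = R_f + β × MRP = 4.5235% + 2.17 × 5.1739% = 15.75%

15.75%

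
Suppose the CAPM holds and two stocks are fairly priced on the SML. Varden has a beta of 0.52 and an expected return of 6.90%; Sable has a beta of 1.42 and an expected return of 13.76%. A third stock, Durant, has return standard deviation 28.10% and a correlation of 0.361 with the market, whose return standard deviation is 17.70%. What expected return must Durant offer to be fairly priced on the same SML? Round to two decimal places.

MRP = (13.76% − 6.90%) / (1.42 − 0.52) = 7.6222%
R_f = 6.90% − 0.52 × 7.6222% = 2.9365%
β_Durant = ρ·σ_i/σ_m = 0.361 × 28.10 / 17.70 = 0.5731
E(R_Durant) = R_f + β × MRP = 2.9365% + 0.5731 × 7.6222% = 7.30%

7.30%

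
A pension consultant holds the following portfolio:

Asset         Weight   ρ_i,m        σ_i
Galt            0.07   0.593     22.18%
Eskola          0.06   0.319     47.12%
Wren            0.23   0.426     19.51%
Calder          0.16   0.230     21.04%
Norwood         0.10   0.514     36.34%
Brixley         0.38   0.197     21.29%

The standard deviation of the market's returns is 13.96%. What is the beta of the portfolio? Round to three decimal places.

β_Galt = 0.593 × 22.18% / 13.96% = 0.9422
β_Eskola = 0.319 × 47.12% / 13.96% = 1.0767
β_Wren = 0.426 × 19.51% / 13.96% = 0.5954
β_Calder = 0.230 × 21.04% / 13.96% = 0.3466
β_Norwood = 0.514 × 36.34% / 13.96% = 1.3380
β_Brixley = 0.197 × 21.29% / 13.96% = 0.3004
β_P = Σ w_i β_i = 0.07×0.9422 + 0.06×1.0767 + 0.23×0.5954 + 0.16×0.3466 + 0.10×1.3380 + 0.38×0.3004 = 0.5709

0.571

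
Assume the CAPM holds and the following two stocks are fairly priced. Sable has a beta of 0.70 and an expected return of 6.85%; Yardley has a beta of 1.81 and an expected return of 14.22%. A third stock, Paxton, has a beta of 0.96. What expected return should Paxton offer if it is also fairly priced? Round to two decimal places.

MRP (SML slope) = (14.22% − 6.85%) / (1.81 − 0.70) = 7.37% / 1.11 = 6.6396%
R_f (intercept) = 6.85% − 0.70 × 6.6396% = 2.2023%
E(R_Paxton) = R_f + β × MRP = 2.2023% + 0.96 × 6.6396% = 8.58%

8.58%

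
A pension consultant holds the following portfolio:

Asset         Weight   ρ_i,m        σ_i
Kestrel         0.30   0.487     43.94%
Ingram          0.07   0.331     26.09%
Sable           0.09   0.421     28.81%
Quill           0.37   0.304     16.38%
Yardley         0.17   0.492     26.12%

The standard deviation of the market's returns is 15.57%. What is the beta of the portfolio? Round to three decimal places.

β_Kestrel = 0.487 × 43.94% / 15.57% = 1.3744
β_Ingram = 0.331 × 26.09% / 15.57% = 0.5546
β_Sable = 0.421 × 28.81% / 15.57% = 0.7790
β_Quill = 0.304 × 16.38% / 15.57% = 0.3198
β_Yardley = 0.492 × 26.12% / 15.57% = 0.8254
β_P = Σ w_i β_i = 0.30×1.3744 + 0.07×0.5546 + 0.09×0.7790 + 0.37×0.3198 + 0.17×0.8254 = 0.7799

0.780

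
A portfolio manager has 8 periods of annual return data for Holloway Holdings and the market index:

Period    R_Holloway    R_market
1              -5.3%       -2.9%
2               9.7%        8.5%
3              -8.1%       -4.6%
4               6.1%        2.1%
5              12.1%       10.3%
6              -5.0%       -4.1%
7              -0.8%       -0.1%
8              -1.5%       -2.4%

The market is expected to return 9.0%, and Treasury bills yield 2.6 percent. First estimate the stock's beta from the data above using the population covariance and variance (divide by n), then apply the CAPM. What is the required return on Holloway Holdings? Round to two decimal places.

Mean R_i = (-5.3 + 9.7 − 8.1 + 6.1 + 12.1 − 5.0 − 0.8 − 1.5) / 8 = 0.9000%
Mean R_m = (-2.9 + 8.5 − 4.6 + 2.1 + 10.3 − 4.1 − 0.1 − 2.4) / 8 = 0.8500%
Σ(R_i − R̄_i)(R_m − R̄_m) = 290.5800  ⇒  Cov = 290.5800 / 8 = 36.3225
Σ(R_m − R̄_m)² = 229.1200  ⇒  Var(R_m) = 229.1200 / 8 = 28.6400
β = Cov / Var(R_m) = 36.3225 / 28.6400 = 1.2682
MRP = 9.0% − 2.6% = 6.40%
E(R) = R_f + β × MRP = 2.6% + 1.2682 × 6.4% = 10.72%

10.72%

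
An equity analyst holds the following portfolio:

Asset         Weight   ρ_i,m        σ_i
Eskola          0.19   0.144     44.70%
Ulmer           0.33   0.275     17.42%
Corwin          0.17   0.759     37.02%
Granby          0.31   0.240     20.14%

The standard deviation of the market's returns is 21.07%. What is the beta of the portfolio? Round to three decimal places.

β_Eskola = 0.144 × 44.70% / 21.07% = 0.3055
β_Ulmer = 0.275 × 17.42% / 21.07% = 0.2274
β_Corwin = 0.759 × 37.02% / 21.07% = 1.3336
β_Granby = 0.240 × 20.14% / 21.07% = 0.2294
β_P = Σ w_i β_i = 0.19×0.3055 + 0.33×0.2274 + 0.17×1.3336 + 0.31×0.2294 = 0.4309

0.431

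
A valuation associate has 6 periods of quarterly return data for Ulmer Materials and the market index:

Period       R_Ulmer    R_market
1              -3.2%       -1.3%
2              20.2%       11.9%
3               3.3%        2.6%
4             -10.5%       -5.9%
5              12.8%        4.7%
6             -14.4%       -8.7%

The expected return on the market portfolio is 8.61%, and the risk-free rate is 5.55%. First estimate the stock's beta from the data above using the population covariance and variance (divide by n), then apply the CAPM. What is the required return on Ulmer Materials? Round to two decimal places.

Mean R_i = (-3.2 + 20.2 + 3.3 − 10.5 + 12.8 − 14.4) / 6 = 1.3667%
Mean R_m = (-1.3 + 11.9 + 2.6 − 5.9 + 4.7 − 8.7) / 6 = 0.5500%
Σ(R_i − R̄_i)(R_m − R̄_m) = 496.0000  ⇒  Cov = 496.0000 / 6 = 82.6667
Σ(R_m − R̄_m)² = 280.8350  ⇒  Var(R_m) = 280.8350 / 6 = 46.8058
β = Cov / Var(R_m) = 82.6667 / 46.8058 = 1.7662
MRP = 8.61% − 5.55% = 3.06%
E(R) = R_f + β × MRP = 5.55% + 1.7662 × 3.06% = 10.95%

10.95%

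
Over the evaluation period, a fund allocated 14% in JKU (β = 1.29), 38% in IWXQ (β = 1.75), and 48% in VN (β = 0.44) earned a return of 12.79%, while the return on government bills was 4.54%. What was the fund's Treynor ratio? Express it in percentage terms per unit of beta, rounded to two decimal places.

7.81%

β_P = 0.14×1.29 + 0.38×1.75 + 0.48×0.44 = 1.0568
Treynor = (R_P − R_f) / β_P = (12.79% − 4.54%) / 1.0568 = 8.25% / 1.0568 = 7.81%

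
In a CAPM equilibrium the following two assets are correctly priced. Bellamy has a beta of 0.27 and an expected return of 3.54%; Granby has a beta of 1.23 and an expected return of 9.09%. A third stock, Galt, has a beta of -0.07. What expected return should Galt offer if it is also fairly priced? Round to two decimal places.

1.57%

MRP (SML slope) = (9.09% − 3.54%) / (1.23 − 0.27) = 5.55% / 0.96 = 5.7813%
R_f (intercept) = 3.54% − 0.27 × 5.7813% = 1.9790%
E(R_Galt) = R_f + β × MRP = 1.9790% + -0.07 × 5.7813% = 1.57%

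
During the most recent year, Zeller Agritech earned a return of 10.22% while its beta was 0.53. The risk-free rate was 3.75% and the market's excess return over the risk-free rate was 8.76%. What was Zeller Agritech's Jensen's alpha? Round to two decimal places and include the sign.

CAPM benchmark = R_f + β(R_m − R_f) = 3.75% + 0.53 × 8.76% = 8.3928%
α = actual − benchmark = 10.22% − 8.3928% = +1.83%

+1.83%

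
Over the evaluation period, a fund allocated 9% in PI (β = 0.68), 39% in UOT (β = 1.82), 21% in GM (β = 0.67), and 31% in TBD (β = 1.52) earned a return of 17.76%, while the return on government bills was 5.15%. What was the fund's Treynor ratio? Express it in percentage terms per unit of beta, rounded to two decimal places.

β_P = 0.09×0.68 + 0.39×1.82 + 0.21×0.67 + 0.31×1.52 = 1.3829
Treynor = (R_P − R_f) / β_P = (17.76% − 5.15%) / 1.3829 = 12.61% / 1.3829 = 9.12%

9.12%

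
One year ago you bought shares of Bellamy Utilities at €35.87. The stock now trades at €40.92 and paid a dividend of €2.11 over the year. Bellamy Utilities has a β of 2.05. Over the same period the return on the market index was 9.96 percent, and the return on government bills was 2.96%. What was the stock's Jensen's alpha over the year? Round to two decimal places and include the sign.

+2.65%

Realised HPR = (P1 + D1 − P0) / P0 = (40.92 + 2.11 − 35.87) / 35.87 = 7.16 / 35.87 = 19.9610%
MRP = 9.96% − 2.96% = 7.00%
CAPM required = R_f + β·MRP = 2.96% + 2.05 × 7.00% = 17.3100%
α = realised − required = 19.9610% − 17.3100% = +2.65%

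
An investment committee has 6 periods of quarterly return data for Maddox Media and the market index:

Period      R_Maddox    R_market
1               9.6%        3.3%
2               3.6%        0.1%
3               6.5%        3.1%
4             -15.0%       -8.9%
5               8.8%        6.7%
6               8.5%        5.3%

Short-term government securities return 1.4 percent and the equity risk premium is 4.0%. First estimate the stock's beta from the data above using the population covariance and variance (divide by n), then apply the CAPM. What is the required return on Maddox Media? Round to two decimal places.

7.87%

Mean R_i = (9.6 + 3.6 + 6.5 − 15.0 + 8.8 + 8.5) / 6 = 3.6667%
Mean R_m = (3.3 + 0.1 + 3.1 − 8.9 + 6.7 + 5.3) / 6 = 1.6000%
Σ(R_i − R̄_i)(R_m − R̄_m) = 254.5000  ⇒  Cov = 254.5000 / 6 = 42.4167
Σ(R_m − R̄_m)² = 157.3400  ⇒  Var(R_m) = 157.3400 / 6 = 26.2233
β = Cov / Var(R_m) = 42.4167 / 26.2233 = 1.6175
E(R) = R_f + β × MRP = 1.4% + 1.6175 × 4.0% = 7.87%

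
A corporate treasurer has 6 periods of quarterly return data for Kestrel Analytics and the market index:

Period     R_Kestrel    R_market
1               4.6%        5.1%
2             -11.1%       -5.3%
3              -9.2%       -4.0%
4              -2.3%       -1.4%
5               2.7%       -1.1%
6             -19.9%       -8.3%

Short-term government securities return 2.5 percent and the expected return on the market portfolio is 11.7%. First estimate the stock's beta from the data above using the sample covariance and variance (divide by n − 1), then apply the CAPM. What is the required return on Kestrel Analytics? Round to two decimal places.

Mean R_i = (4.6 − 11.1 − 9.2 − 2.3 + 2.7 − 19.9) / 6 = -5.8667%
Mean R_m = (5.1 − 5.3 − 4.0 − 1.4 − 1.1 − 8.3) / 6 = -2.5000%
Σ(R_i − R̄_i)(R_m − R̄_m) = 196.5100  ⇒  Cov = 196.5100 / 5 = 39.3020
Σ(R_m − R̄_m)² = 104.6600  ⇒  Var(R_m) = 104.6600 / 5 = 20.9320
β = Cov / Var(R_m) = 39.3020 / 20.9320 = 1.8776
MRP = 11.7% − 2.5% = 9.20%
E(R) = R_f + β × MRP = 2.5% + 1.8776 × 9.2% = 19.77%

19.77%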